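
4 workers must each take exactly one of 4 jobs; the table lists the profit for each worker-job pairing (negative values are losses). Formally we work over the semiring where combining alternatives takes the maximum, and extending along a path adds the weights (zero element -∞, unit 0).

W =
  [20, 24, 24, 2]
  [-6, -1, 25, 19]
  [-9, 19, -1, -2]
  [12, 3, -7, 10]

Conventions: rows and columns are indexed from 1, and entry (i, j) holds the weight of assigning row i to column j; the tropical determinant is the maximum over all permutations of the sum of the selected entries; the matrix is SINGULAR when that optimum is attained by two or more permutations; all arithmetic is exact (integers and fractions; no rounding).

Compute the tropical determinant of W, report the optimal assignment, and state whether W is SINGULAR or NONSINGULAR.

σ = (1, 2, 3, 4): 20 + (-1) + (-1) + 10 = 28
σ = (1, 2, 4, 3): 20 + (-1) + (-2) + (-7) = 10
σ = (1, 3, 2, 4): 20 + 25 + 19 + 10 = 74
σ = (1, 3, 4, 2): 20 + 25 + (-2) + 3 = 46
σ = (1, 4, 2, 3): 20 + 19 + 19 + (-7) = 51
σ = (1, 4, 3, 2): 20 + 19 + (-1) + 3 = 41
σ = (2, 1, 3, 4): 24 + (-6) + (-1) + 10 = 27
σ = (2, 1, 4, 3): 24 + (-6) + (-2) + (-7) = 9
σ = (2, 3, 1, 4): 24 + 25 + (-9) + 10 = 50
σ = (2, 3, 4, 1): 24 + 25 + (-2) + 12 = 59
σ = (2, 4, 1, 3): 24 + 19 + (-9) + (-7) = 27
σ = (2, 4, 3, 1): 24 + 19 + (-1) + 12 = 54
σ = (3, 1, 2, 4): 24 + (-6) + 19 + 10 = 47
σ = (3, 1, 4, 2): 24 + (-6) + (-2) + 3 = 19
σ = (3, 2, 1, 4): 24 + (-1) + (-9) + 10 = 24
σ = (3, 2, 4, 1): 24 + (-1) + (-2) + 12 = 33
σ = (3, 4, 1, 2): 24 + 19 + (-9) + 3 = 37
σ = (3, 4, 2, 1): 24 + 19 + 19 + 12 = 74
σ = (4, 1, 2, 3): 2 + (-6) + 19 + (-7) = 8
σ = (4, 1, 3, 2): 2 + (-6) + (-1) + 3 = -2
σ = (4, 2, 1, 3): 2 + (-1) + (-9) + (-7) = -15
σ = (4, 2, 3, 1): 2 + (-1) + (-1) + 12 = 12
σ = (4, 3, 1, 2): 2 + 25 + (-9) + 3 = 21
σ = (4, 3, 2, 1): 2 + 25 + 19 + 12 = 58
Optimal value attained by: σ = (1, 3, 2, 4).
Answer: det⊕(W) = 74; verdict: SINGULAR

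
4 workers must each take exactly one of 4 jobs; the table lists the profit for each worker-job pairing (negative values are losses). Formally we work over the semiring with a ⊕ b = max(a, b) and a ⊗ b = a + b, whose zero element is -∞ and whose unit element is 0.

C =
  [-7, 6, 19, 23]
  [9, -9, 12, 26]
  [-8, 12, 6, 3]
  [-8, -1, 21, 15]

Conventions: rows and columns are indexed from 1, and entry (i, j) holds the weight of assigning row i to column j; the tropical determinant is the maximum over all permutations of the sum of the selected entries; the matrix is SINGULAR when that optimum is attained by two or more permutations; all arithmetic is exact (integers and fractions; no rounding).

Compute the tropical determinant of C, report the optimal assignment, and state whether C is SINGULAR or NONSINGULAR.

σ = (1, 2, 3, 4): (-7) + (-9) + 6 + 15 = 5
σ = (1, 2, 4, 3): (-7) + (-9) + 3 + 21 = 8
σ = (1, 3, 2, 4): (-7) + 12 + 12 + 15 = 32
σ = (1, 3, 4, 2): (-7) + 12 + 3 + (-1) = 7
σ = (1, 4, 2, 3): (-7) + 26 + 12 + 21 = 52
σ = (1, 4, 3, 2): (-7) + 26 + 6 + (-1) = 24
σ = (2, 1, 3, 4): 6 + 9 + 6 + 15 = 36
σ = (2, 1, 4, 3): 6 + 9 + 3 + 21 = 39
σ = (2, 3, 1, 4): 6 + 12 + (-8) + 15 = 25
σ = (2, 3, 4, 1): 6 + 12 + 3 + (-8) = 13
σ = (2, 4, 1, 3): 6 + 26 + (-8) + 21 = 45
σ = (2, 4, 3, 1): 6 + 26 + 6 + (-8) = 30
σ = (3, 1, 2, 4): 19 + 9 + 12 + 15 = 55
σ = (3, 1, 4, 2): 19 + 9 + 3 + (-1) = 30
σ = (3, 2, 1, 4): 19 + (-9) + (-8) + 15 = 17
σ = (3, 2, 4, 1): 19 + (-9) + 3 + (-8) = 5
σ = (3, 4, 1, 2): 19 + 26 + (-8) + (-1) = 36
σ = (3, 4, 2, 1): 19 + 26 + 12 + (-8) = 49
σ = (4, 1, 2, 3): 23 + 9 + 12 + 21 = 65
σ = (4, 1, 3, 2): 23 + 9 + 6 + (-1) = 37
σ = (4, 2, 1, 3): 23 + (-9) + (-8) + 21 = 27
σ = (4, 2, 3, 1): 23 + (-9) + 6 + (-8) = 12
σ = (4, 3, 1, 2): 23 + 12 + (-8) + (-1) = 26
σ = (4, 3, 2, 1): 23 + 12 + 12 + (-8) = 39
Optimal value attained by: σ = (4, 1, 2, 3).
Answer: det⊕(C) = 65; verdict: NONSINGULAR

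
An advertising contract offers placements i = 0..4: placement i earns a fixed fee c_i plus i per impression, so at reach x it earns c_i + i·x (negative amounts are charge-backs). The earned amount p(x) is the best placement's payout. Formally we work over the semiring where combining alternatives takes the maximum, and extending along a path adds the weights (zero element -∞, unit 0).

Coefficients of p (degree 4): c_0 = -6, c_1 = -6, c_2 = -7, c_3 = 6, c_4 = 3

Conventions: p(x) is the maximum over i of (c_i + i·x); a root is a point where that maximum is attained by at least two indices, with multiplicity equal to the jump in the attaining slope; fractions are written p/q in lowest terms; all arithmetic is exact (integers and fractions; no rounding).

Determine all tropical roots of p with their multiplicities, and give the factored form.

hull edge (i=0, c=-6) to (i=3, c=6): slope 4, span 3
hull edge (i=3, c=6) to (i=4, c=3): slope -3, span 1
Factored form: p(x) = 3 ⊗ (x ⊕ (-4)) ⊗ (x ⊕ (-4)) ⊗ (x ⊕ (-4)) ⊗ (x ⊕ 3)
Answer: roots = -4 (mult 3), 3 (mult 1)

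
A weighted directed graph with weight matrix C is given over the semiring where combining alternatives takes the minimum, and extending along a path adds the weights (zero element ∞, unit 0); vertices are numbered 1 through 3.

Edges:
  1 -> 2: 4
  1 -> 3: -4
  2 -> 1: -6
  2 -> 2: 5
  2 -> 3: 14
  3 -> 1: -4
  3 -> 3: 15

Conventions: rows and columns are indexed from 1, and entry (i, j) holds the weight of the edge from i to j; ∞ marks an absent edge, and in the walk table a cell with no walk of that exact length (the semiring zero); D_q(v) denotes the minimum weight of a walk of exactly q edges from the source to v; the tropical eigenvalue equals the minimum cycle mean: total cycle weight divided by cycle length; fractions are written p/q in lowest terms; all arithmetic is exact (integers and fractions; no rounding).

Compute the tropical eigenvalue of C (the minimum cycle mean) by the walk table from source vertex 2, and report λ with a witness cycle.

q=0: [∞, 0, ∞]
q=1: [-6, 5, 14]
q=2: [-1, -2, -10]
q=3: [-14, 3, -5]
Optimal cycle mean attained by: cycle 1->3->1, total (-4) + (-4), length 2.
Answer: λ = -4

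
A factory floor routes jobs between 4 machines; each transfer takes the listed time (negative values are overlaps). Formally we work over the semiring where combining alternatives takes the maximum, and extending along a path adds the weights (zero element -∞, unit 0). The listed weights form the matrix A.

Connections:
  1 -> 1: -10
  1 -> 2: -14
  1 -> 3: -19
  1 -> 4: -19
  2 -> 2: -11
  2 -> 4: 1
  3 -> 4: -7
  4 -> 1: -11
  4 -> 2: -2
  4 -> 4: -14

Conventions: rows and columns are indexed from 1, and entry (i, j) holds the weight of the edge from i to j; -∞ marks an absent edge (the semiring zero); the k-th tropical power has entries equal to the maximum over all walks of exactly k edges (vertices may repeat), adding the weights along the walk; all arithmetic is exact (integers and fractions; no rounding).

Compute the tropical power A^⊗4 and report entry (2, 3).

A^⊗2:
  [-20, -21, -29, -13]
  [-10, -1, -∞, -10]
  [-18, -9, -∞, -21]
  [-21, -13, -30, -1]
A^⊗3:
  [-24, -15, -39, -20]
  [-20, -12, -29, 0]
  [-28, -20, -37, -8]
  [-12, -3, -40, -12]
A^⊗4:
  [-31, -22, -43, -14]
  [-11, -2, -39, -11]
  [-19, -10, -47, -19]
  [-22, -14, -31, -2]
Key observation: the optimum is the walk 2->4->1->1->3, with weight 1 + (-11) + (-10) + (-19) = -39.
Optimal value attained by: walk 2->4->1->1->3.
Answer: (A^⊗4)[2][3] = -39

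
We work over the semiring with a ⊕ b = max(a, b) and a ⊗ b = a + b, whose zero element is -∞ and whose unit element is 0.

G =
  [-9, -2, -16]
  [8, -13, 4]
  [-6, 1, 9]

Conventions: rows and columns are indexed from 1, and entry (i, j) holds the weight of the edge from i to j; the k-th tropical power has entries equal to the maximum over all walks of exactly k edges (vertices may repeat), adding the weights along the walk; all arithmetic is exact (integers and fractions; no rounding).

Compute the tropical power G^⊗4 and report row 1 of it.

G^⊗2:
  [6, -11, 2]
  [-1, 6, 13]
  [9, 10, 18]
G^⊗3:
  [-3, 4, 11]
  [14, 14, 22]
  [18, 19, 27]
G^⊗4:
  [12, 12, 20]
  [22, 23, 31]
  [27, 28, 36]
Answer: row 1 of G^⊗4 = [12, 12, 20]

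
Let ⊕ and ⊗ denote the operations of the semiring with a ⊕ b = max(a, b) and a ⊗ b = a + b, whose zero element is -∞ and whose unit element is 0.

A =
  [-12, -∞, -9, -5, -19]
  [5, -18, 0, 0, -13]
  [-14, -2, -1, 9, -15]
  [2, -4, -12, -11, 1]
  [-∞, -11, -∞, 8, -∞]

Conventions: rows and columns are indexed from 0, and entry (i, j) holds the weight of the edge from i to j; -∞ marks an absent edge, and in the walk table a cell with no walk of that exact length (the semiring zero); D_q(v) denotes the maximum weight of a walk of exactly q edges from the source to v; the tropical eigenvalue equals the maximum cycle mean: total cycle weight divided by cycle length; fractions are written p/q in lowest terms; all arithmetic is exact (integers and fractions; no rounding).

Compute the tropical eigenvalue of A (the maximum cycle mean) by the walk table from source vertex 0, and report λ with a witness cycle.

q=0: [0, -∞, -∞, -∞, -∞]
q=1: [-12, -∞, -9, -5, -19]
q=2: [-3, -9, -10, 0, -4]
q=3: [2, -4, -9, 4, 1]
q=4: [6, 0, -4, 9, 5]
q=5: [11, 5, 0, 13, 10]
Optimal cycle mean attained by: cycle 3->4->3, total 1 + 8, length 2.
Answer: λ = 9/2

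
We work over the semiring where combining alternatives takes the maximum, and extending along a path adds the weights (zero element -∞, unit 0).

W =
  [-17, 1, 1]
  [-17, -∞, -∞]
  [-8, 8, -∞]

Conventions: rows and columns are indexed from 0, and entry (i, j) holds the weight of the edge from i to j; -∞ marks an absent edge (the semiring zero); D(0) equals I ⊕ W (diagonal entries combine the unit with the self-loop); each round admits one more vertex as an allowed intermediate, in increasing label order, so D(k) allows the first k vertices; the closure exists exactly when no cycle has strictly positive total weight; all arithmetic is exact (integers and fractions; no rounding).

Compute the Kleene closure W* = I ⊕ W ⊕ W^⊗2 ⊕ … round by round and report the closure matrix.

D(0):
  [0, 1, 1]
  [-17, 0, -∞]
  [-8, 8, 0]
D(1):
  [0, 1, 1]
  [-17, 0, -16]
  [-8, 8, 0]
D(2):
  [0, 1, 1]
  [-17, 0, -16]
  [-8, 8, 0]
D(3):
  [0, 9, 1]
  [-17, 0, -16]
  [-8, 8, 0]
Answer: W* = [[0, 9, 1], [-17, 0, -16], [-8, 8, 0]]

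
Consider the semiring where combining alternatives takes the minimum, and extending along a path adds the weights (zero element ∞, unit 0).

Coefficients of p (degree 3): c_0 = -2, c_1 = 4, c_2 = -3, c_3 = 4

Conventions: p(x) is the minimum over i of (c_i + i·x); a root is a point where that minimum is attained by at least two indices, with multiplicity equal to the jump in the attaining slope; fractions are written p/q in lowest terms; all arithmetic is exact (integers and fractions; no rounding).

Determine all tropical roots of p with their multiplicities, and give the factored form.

hull edge (i=0, c=-2) to (i=2, c=-3): slope -1/2, span 2
hull edge (i=2, c=-3) to (i=3, c=4): slope 7, span 1
Factored form: p(x) = 4 ⊗ (x ⊕ (-7)) ⊗ (x ⊕ 1/2) ⊗ (x ⊕ 1/2)
Answer: roots = -7 (mult 1), 1/2 (mult 2)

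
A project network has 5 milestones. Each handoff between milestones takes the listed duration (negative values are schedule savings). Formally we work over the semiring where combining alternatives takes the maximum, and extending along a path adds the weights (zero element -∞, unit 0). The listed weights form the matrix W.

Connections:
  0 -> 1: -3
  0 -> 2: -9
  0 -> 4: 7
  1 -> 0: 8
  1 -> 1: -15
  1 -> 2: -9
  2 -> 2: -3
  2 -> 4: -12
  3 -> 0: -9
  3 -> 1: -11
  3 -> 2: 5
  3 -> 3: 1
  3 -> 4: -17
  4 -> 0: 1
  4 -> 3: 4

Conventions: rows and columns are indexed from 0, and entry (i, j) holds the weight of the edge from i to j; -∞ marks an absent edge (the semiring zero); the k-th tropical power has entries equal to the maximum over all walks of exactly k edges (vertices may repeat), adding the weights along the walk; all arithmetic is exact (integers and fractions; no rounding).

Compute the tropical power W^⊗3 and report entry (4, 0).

W^⊗2:
  [8, -18, -12, 11, -21]
  [-7, 5, -1, -∞, 15]
  [-11, -∞, -6, -8, -15]
  [-3, -10, 6, 2, -2]
  [-5, -2, 9, 5, 8]
W^⊗3:
  [2, 5, 16, 12, 15]
  [16, -10, -4, 19, 0]
  [-14, -14, -3, -7, -4]
  [-1, -6, 7, 3, 4]
  [9, -6, 10, 12, 2]
Key observation: the optimum is the walk 4->0->4->0, with weight 1 + 7 + 1 = 9.
Optimal value attained by: walk 4->0->4->0.
Answer: (W^⊗3)[4][0] = 9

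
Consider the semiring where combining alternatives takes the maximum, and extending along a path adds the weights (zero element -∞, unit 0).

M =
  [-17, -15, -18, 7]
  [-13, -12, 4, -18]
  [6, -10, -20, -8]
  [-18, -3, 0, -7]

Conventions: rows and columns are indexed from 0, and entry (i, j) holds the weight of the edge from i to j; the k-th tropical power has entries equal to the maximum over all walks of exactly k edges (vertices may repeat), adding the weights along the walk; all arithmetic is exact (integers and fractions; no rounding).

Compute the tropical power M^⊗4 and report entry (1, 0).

M^⊗2:
  [-11, 4, 7, 0]
  [10, -6, -8, -4]
  [-11, -9, -6, 13]
  [6, -10, 1, -8]
M^⊗3:
  [13, -3, 8, -1]
  [-2, -5, -2, 17]
  [0, 10, 13, 6]
  [7, -9, -6, 13]
M^⊗4:
  [14, -2, 1, 20]
  [4, 14, 17, 10]
  [19, 3, 14, 7]
  [0, 10, 13, 14]
Key observation: the optimum is the walk 1->2->1->2->0, with weight 4 + (-10) + 4 + 6 = 4.
Optimal value attained by: walk 1->2->1->2->0.
Answer: (M^⊗4)[1][0] = 4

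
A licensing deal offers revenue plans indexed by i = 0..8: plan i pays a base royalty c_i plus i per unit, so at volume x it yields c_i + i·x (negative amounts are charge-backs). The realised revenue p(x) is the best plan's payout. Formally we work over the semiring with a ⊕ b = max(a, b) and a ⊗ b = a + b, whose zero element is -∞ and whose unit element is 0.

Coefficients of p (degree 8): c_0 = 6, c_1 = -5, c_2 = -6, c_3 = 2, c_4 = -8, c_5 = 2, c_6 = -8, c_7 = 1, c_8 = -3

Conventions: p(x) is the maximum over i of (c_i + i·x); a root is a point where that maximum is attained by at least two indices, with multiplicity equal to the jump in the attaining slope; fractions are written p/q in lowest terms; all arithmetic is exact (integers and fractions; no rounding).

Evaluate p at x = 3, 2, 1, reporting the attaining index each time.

p(3) = max(6+0·3=6, -5+1·3=-2, -6+2·3=0, 2+3·3=11, -8+4·3=4, 2+5·3=17, -8+6·3=10, 1+7·3=22, -3+8·3=21) = 22 (attained by i=7)
p(2) = max(6+0·2=6, -5+1·2=-3, -6+2·2=-2, 2+3·2=8, -8+4·2=0, 2+5·2=12, -8+6·2=4, 1+7·2=15, -3+8·2=13) = 15 (attained by i=7)
p(1) = max(6+0·1=6, -5+1·1=-4, -6+2·1=-4, 2+3·1=5, -8+4·1=-4, 2+5·1=7, -8+6·1=-2, 1+7·1=8, -3+8·1=5) = 8 (attained by i=7)
Answer: p(3) = 22; p(2) = 15; p(1) = 8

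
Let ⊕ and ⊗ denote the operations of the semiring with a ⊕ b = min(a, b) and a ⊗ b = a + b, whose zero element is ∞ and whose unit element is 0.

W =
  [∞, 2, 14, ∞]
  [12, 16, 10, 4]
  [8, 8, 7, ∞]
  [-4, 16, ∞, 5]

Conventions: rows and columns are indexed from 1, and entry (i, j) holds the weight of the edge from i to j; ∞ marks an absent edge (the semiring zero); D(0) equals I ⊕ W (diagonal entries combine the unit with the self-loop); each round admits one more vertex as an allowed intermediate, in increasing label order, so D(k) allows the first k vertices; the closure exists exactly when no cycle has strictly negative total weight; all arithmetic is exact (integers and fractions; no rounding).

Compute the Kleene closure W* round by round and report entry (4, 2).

D(0):
  [0, 2, 14, ∞]
  [12, 0, 10, 4]
  [8, 8, 0, ∞]
  [-4, 16, ∞, 0]
D(1):
  [0, 2, 14, ∞]
  [12, 0, 10, 4]
  [8, 8, 0, ∞]
  [-4, -2, 10, 0]
D(2):
  [0, 2, 12, 6]
  [12, 0, 10, 4]
  [8, 8, 0, 12]
  [-4, -2, 8, 0]
D(3):
  [0, 2, 12, 6]
  [12, 0, 10, 4]
  [8, 8, 0, 12]
  [-4, -2, 8, 0]
D(4):
  [0, 2, 12, 6]
  [0, 0, 10, 4]
  [8, 8, 0, 12]
  [-4, -2, 8, 0]
Answer: W*[4][2] = -2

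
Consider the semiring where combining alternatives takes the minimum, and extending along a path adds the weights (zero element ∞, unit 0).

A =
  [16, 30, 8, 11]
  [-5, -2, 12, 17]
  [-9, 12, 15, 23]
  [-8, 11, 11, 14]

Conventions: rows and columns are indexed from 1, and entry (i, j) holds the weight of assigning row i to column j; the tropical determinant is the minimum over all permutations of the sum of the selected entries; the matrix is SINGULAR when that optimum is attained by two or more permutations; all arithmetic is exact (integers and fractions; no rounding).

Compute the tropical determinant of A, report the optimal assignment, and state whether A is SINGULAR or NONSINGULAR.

σ = (1, 2, 3, 4): 16 + (-2) + 15 + 14 = 43
σ = (1, 2, 4, 3): 16 + (-2) + 23 + 11 = 48
σ = (1, 3, 2, 4): 16 + 12 + 12 + 14 = 54
σ = (1, 3, 4, 2): 16 + 12 + 23 + 11 = 62
σ = (1, 4, 2, 3): 16 + 17 + 12 + 11 = 56
σ = (1, 4, 3, 2): 16 + 17 + 15 + 11 = 59
σ = (2, 1, 3, 4): 30 + (-5) + 15 + 14 = 54
σ = (2, 1, 4, 3): 30 + (-5) + 23 + 11 = 59
σ = (2, 3, 1, 4): 30 + 12 + (-9) + 14 = 47
σ = (2, 3, 4, 1): 30 + 12 + 23 + (-8) = 57
σ = (2, 4, 1, 3): 30 + 17 + (-9) + 11 = 49
σ = (2, 4, 3, 1): 30 + 17 + 15 + (-8) = 54
σ = (3, 1, 2, 4): 8 + (-5) + 12 + 14 = 29
σ = (3, 1, 4, 2): 8 + (-5) + 23 + 11 = 37
σ = (3, 2, 1, 4): 8 + (-2) + (-9) + 14 = 11
σ = (3, 2, 4, 1): 8 + (-2) + 23 + (-8) = 21
σ = (3, 4, 1, 2): 8 + 17 + (-9) + 11 = 27
σ = (3, 4, 2, 1): 8 + 17 + 12 + (-8) = 29
σ = (4, 1, 2, 3): 11 + (-5) + 12 + 11 = 29
σ = (4, 1, 3, 2): 11 + (-5) + 15 + 11 = 32
σ = (4, 2, 1, 3): 11 + (-2) + (-9) + 11 = 11
σ = (4, 2, 3, 1): 11 + (-2) + 15 + (-8) = 16
σ = (4, 3, 1, 2): 11 + 12 + (-9) + 11 = 25
σ = (4, 3, 2, 1): 11 + 12 + 12 + (-8) = 27
Optimal value attained by: σ = (3, 2, 1, 4).
Answer: det⊕(A) = 11; verdict: SINGULAR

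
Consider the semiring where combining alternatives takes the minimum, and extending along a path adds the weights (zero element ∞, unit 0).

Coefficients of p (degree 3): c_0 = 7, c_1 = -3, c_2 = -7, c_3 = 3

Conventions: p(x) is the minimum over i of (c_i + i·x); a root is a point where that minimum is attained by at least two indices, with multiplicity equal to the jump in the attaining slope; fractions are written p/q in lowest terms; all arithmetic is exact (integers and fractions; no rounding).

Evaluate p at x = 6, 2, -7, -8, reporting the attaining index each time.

p(6) = min(7+0·6=7, -3+1·6=3, -7+2·6=5, 3+3·6=21) = 3 (attained by i=1)
p(2) = min(7+0·2=7, -3+1·2=-1, -7+2·2=-3, 3+3·2=9) = -3 (attained by i=2)
p(-7) = min(7+0·(-7)=7, -3+1·(-7)=-10, -7+2·(-7)=-21, 3+3·(-7)=-18) = -21 (attained by i=2)
p(-8) = min(7+0·(-8)=7, -3+1·(-8)=-11, -7+2·(-8)=-23, 3+3·(-8)=-21) = -23 (attained by i=2)
Answer: p(6) = 3; p(2) = -3; p(-7) = -21; p(-8) = -23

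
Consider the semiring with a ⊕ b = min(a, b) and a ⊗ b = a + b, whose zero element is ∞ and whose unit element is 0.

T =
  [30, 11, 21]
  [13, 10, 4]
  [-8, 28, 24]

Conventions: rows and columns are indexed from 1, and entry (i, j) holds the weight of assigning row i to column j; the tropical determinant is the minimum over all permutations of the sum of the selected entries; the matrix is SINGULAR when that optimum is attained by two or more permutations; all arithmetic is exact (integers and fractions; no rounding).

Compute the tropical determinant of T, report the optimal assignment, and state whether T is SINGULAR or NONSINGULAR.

σ = (1, 2, 3): 30 + 10 + 24 = 64
σ = (1, 3, 2): 30 + 4 + 28 = 62
σ = (2, 1, 3): 11 + 13 + 24 = 48
σ = (2, 3, 1): 11 + 4 + (-8) = 7
σ = (3, 1, 2): 21 + 13 + 28 = 62
σ = (3, 2, 1): 21 + 10 + (-8) = 23
Optimal value attained by: σ = (2, 3, 1).
Answer: det⊕(T) = 7; verdict: NONSINGULAR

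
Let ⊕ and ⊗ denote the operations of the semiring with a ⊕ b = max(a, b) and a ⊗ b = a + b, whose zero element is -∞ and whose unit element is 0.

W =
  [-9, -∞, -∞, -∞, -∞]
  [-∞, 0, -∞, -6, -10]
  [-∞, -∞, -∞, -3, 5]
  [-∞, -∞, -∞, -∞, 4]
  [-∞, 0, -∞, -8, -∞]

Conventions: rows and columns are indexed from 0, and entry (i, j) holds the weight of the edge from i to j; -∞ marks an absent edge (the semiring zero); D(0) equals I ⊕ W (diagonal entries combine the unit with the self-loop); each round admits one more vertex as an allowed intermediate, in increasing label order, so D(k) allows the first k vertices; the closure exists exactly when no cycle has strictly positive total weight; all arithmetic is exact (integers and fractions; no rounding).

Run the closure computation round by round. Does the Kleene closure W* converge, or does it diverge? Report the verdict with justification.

D(0):
  [0, -∞, -∞, -∞, -∞]
  [-∞, 0, -∞, -6, -10]
  [-∞, -∞, 0, -3, 5]
  [-∞, -∞, -∞, 0, 4]
  [-∞, 0, -∞, -8, 0]
D(1):
  [0, -∞, -∞, -∞, -∞]
  [-∞, 0, -∞, -6, -10]
  [-∞, -∞, 0, -3, 5]
  [-∞, -∞, -∞, 0, 4]
  [-∞, 0, -∞, -8, 0]
D(2):
  [0, -∞, -∞, -∞, -∞]
  [-∞, 0, -∞, -6, -10]
  [-∞, -∞, 0, -3, 5]
  [-∞, -∞, -∞, 0, 4]
  [-∞, 0, -∞, -6, 0]
D(3):
  [0, -∞, -∞, -∞, -∞]
  [-∞, 0, -∞, -6, -10]
  [-∞, -∞, 0, -3, 5]
  [-∞, -∞, -∞, 0, 4]
  [-∞, 0, -∞, -6, 0]
D(4):
  [0, -∞, -∞, -∞, -∞]
  [-∞, 0, -∞, -6, -2]
  [-∞, -∞, 0, -3, 5]
  [-∞, -∞, -∞, 0, 4]
  [-∞, 0, -∞, -6, 0]
D(5):
  [0, -∞, -∞, -∞, -∞]
  [-∞, 0, -∞, -6, -2]
  [-∞, 5, 0, -1, 5]
  [-∞, 4, -∞, 0, 4]
  [-∞, 0, -∞, -6, 0]
Key observation: every diagonal entry stays at the unit through all rounds, so no improving cycle exists.
Answer: CONVERGES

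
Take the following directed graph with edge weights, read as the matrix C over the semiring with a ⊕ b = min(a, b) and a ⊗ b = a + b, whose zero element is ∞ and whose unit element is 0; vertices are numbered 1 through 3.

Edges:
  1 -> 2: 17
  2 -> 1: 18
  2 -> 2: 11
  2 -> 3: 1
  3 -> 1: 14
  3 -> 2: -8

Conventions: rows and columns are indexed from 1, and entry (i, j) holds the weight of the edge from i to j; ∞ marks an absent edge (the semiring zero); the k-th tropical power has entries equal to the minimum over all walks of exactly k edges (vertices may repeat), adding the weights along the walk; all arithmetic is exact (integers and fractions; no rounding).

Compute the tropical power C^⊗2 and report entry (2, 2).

C^⊗2:
  [35, 28, 18]
  [15, -7, 12]
  [10, 3, -7]
Key observation: the optimum is the walk 2->3->2, with weight 1 + (-8) = -7.
Optimal value attained by: walk 2->3->2.
Answer: (C^⊗2)[2][2] = -7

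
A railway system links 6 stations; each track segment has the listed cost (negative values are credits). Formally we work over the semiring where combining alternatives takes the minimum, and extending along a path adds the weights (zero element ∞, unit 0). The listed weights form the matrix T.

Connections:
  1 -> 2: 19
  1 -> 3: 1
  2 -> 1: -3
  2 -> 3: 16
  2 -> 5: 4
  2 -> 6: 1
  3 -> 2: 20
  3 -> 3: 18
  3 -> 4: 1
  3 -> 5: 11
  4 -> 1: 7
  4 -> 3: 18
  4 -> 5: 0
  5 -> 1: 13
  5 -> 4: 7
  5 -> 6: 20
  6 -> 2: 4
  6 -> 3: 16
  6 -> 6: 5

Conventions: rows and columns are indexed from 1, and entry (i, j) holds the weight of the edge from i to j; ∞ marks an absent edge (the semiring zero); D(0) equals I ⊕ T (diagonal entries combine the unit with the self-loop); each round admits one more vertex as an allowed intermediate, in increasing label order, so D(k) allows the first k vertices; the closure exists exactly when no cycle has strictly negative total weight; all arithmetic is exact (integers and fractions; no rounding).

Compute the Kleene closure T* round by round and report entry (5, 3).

D(0):
  [0, 19, 1, ∞, ∞, ∞]
  [-3, 0, 16, ∞, 4, 1]
  [∞, 20, 0, 1, 11, ∞]
  [7, ∞, 18, 0, 0, ∞]
  [13, ∞, ∞, 7, 0, 20]
  [∞, 4, 16, ∞, ∞, 0]
D(1):
  [0, 19, 1, ∞, ∞, ∞]
  [-3, 0, -2, ∞, 4, 1]
  [∞, 20, 0, 1, 11, ∞]
  [7, 26, 8, 0, 0, ∞]
  [13, 32, 14, 7, 0, 20]
  [∞, 4, 16, ∞, ∞, 0]
D(2):
  [0, 19, 1, ∞, 23, 20]
  [-3, 0, -2, ∞, 4, 1]
  [17, 20, 0, 1, 11, 21]
  [7, 26, 8, 0, 0, 27]
  [13, 32, 14, 7, 0, 20]
  [1, 4, 2, ∞, 8, 0]
D(3):
  [0, 19, 1, 2, 12, 20]
  [-3, 0, -2, -1, 4, 1]
  [17, 20, 0, 1, 11, 21]
  [7, 26, 8, 0, 0, 27]
  [13, 32, 14, 7, 0, 20]
  [1, 4, 2, 3, 8, 0]
D(4):
  [0, 19, 1, 2, 2, 20]
  [-3, 0, -2, -1, -1, 1]
  [8, 20, 0, 1, 1, 21]
  [7, 26, 8, 0, 0, 27]
  [13, 32, 14, 7, 0, 20]
  [1, 4, 2, 3, 3, 0]
D(5):
  [0, 19, 1, 2, 2, 20]
  [-3, 0, -2, -1, -1, 1]
  [8, 20, 0, 1, 1, 21]
  [7, 26, 8, 0, 0, 20]
  [13, 32, 14, 7, 0, 20]
  [1, 4, 2, 3, 3, 0]
D(6):
  [0, 19, 1, 2, 2, 20]
  [-3, 0, -2, -1, -1, 1]
  [8, 20, 0, 1, 1, 21]
  [7, 24, 8, 0, 0, 20]
  [13, 24, 14, 7, 0, 20]
  [1, 4, 2, 3, 3, 0]
Answer: T*[5][3] = 14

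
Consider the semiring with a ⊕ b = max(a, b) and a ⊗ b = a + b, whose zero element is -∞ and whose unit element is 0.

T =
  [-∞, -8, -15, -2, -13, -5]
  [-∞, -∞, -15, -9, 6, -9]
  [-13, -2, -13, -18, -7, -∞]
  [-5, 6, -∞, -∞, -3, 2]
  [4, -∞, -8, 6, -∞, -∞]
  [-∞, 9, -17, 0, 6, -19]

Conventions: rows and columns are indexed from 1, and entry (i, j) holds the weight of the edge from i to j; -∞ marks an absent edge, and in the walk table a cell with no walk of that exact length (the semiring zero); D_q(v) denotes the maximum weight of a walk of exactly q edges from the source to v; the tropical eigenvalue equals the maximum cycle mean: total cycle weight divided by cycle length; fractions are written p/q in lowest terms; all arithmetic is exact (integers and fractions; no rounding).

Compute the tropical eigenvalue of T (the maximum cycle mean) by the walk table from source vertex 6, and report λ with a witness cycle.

q=0: [-∞, -∞, -∞, -∞, -∞, 0]
q=1: [-∞, 9, -17, 0, 6, -19]
q=2: [10, 6, -2, 12, 15, 2]
q=3: [19, 18, 7, 21, 12, 14]
q=4: [16, 27, 4, 18, 24, 23]
q=5: [28, 32, 16, 30, 33, 20]
q=6: [37, 36, 25, 39, 38, 32]
Optimal cycle mean attained by: cycle 2->5->4->2, total 6 + 6 + 6, length 3.
Answer: λ = 6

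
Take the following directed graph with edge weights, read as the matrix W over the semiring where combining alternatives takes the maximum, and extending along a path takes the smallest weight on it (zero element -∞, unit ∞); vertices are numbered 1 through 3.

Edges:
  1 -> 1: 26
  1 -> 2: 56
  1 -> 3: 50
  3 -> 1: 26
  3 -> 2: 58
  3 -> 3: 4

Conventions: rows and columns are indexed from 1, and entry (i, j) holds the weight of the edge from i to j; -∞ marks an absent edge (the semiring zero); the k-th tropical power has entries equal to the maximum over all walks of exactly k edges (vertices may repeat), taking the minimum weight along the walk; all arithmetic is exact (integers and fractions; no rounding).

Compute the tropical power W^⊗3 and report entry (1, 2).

W^⊗2:
  [26, 50, 26]
  [-∞, -∞, -∞]
  [26, 26, 26]
W^⊗3:
  [26, 26, 26]
  [-∞, -∞, -∞]
  [26, 26, 26]
Key observation: the optimum is the walk 1->1->3->2, with weight 26 min 50 min 58 = 26.
Optimal value attained by: walk 1->1->3->2.
Answer: (W^⊗3)[1][2] = 26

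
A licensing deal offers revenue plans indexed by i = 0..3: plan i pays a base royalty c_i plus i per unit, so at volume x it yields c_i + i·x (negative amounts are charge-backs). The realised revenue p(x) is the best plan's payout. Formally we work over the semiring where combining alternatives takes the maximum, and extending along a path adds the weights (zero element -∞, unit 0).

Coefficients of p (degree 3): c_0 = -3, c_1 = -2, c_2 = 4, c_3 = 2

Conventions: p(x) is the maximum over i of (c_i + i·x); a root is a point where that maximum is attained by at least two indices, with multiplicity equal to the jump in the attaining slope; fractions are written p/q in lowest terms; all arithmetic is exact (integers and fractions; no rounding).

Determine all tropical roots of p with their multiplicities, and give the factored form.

hull edge (i=0, c=-3) to (i=2, c=4): slope 7/2, span 2
hull edge (i=2, c=4) to (i=3, c=2): slope -2, span 1
Factored form: p(x) = 2 ⊗ (x ⊕ (-7/2)) ⊗ (x ⊕ (-7/2)) ⊗ (x ⊕ 2)
Answer: roots = -7/2 (mult 2), 2 (mult 1)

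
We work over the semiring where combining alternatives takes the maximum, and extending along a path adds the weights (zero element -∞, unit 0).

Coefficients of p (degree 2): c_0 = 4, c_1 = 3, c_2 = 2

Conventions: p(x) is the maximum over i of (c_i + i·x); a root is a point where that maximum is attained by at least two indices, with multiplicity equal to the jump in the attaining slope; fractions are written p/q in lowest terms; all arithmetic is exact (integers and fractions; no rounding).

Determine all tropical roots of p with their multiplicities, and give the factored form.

hull edge (i=0, c=4) to (i=2, c=2): slope -1, span 2
Factored form: p(x) = 2 ⊗ (x ⊕ 1) ⊗ (x ⊕ 1)
Answer: roots = 1 (mult 2)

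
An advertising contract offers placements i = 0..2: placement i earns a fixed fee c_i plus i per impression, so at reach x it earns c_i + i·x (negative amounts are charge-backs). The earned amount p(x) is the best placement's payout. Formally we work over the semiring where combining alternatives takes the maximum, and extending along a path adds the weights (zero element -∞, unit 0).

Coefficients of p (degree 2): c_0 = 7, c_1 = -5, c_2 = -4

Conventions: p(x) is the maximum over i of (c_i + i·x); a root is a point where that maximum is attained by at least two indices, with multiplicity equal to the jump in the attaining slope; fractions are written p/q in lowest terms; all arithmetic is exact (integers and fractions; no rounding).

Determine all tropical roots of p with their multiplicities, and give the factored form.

hull edge (i=0, c=7) to (i=2, c=-4): slope -11/2, span 2
Factored form: p(x) = -4 ⊗ (x ⊕ 11/2) ⊗ (x ⊕ 11/2)
Answer: roots = 11/2 (mult 2)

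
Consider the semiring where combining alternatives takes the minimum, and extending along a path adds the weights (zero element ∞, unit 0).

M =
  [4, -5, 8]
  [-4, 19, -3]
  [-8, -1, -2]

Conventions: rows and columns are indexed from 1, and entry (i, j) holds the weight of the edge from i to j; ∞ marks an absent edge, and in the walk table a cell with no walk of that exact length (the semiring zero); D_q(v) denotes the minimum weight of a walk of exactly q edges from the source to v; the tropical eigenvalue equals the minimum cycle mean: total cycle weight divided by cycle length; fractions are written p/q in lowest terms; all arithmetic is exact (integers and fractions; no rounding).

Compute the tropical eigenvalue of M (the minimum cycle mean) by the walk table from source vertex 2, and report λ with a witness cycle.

q=0: [∞, 0, ∞]
q=1: [-4, 19, -3]
q=2: [-11, -9, -5]
q=3: [-13, -16, -12]
Optimal cycle mean attained by: cycle 1->2->3->1, total (-5) + (-3) + (-8), length 3.
Answer: λ = -16/3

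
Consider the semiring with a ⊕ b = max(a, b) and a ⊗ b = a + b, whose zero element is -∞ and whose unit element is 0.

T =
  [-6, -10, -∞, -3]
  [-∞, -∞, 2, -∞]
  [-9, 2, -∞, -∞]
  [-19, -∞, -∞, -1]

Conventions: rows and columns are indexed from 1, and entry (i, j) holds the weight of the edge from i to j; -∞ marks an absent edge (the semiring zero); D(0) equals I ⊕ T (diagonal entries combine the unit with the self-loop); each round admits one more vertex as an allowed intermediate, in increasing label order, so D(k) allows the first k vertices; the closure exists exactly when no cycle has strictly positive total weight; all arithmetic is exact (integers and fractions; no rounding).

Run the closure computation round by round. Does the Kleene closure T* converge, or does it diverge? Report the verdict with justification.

D(0):
  [0, -10, -∞, -3]
  [-∞, 0, 2, -∞]
  [-9, 2, 0, -∞]
  [-19, -∞, -∞, 0]
D(1):
  [0, -10, -∞, -3]
  [-∞, 0, 2, -∞]
  [-9, 2, 0, -12]
  [-19, -29, -∞, 0]
Detection: at round 2, diagonal entry (3, 3) turns strictly positive.
Key observation: the cycle 3->2->3 has total weight 2 + 2, which is strictly positive.
Answer: DIVERGES — positive cycle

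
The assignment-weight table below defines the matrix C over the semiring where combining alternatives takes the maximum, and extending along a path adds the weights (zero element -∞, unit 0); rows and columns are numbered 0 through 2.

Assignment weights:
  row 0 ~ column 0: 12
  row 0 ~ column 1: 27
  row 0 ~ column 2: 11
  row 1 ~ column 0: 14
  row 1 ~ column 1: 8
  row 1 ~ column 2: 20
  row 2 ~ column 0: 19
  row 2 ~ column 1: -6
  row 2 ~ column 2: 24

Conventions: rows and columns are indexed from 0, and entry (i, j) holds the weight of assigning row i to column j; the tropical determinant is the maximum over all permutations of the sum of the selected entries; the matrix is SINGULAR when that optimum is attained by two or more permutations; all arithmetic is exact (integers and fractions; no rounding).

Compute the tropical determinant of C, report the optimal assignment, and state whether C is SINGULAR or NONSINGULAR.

σ = (0, 1, 2): 12 + 8 + 24 = 44
σ = (0, 2, 1): 12 + 20 + (-6) = 26
σ = (1, 0, 2): 27 + 14 + 24 = 65
σ = (1, 2, 0): 27 + 20 + 19 = 66
σ = (2, 0, 1): 11 + 14 + (-6) = 19
σ = (2, 1, 0): 11 + 8 + 19 = 38
Optimal value attained by: σ = (1, 2, 0).
Answer: det⊕(C) = 66; verdict: NONSINGULAR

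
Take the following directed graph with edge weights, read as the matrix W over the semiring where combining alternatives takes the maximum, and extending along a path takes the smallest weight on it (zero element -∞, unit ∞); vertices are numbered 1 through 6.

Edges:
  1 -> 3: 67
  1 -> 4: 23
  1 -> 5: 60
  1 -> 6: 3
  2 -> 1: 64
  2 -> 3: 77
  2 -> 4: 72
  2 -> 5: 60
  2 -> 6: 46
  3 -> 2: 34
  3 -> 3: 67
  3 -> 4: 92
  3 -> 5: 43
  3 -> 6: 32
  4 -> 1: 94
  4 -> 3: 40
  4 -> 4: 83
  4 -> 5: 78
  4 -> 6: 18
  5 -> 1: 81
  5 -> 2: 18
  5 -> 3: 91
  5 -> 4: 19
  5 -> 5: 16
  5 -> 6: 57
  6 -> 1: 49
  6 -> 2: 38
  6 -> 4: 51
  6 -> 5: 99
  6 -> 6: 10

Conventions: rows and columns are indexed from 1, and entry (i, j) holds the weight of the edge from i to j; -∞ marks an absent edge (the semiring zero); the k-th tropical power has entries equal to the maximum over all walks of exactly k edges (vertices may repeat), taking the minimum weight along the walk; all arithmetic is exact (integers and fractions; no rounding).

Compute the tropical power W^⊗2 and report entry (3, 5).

W^⊗2:
  [60, 34, 67, 67, 43, 57]
  [72, 38, 67, 77, 72, 57]
  [92, 34, 67, 83, 78, 43]
  [83, 34, 78, 83, 78, 57]
  [49, 38, 67, 91, 60, 32]
  [81, 18, 91, 51, 51, 57]
Key observation: the optimum is the walk 3->4->5, with weight 92 min 78 = 78.
Optimal value attained by: walk 3->4->5.
Answer: (W^⊗2)[3][5] = 78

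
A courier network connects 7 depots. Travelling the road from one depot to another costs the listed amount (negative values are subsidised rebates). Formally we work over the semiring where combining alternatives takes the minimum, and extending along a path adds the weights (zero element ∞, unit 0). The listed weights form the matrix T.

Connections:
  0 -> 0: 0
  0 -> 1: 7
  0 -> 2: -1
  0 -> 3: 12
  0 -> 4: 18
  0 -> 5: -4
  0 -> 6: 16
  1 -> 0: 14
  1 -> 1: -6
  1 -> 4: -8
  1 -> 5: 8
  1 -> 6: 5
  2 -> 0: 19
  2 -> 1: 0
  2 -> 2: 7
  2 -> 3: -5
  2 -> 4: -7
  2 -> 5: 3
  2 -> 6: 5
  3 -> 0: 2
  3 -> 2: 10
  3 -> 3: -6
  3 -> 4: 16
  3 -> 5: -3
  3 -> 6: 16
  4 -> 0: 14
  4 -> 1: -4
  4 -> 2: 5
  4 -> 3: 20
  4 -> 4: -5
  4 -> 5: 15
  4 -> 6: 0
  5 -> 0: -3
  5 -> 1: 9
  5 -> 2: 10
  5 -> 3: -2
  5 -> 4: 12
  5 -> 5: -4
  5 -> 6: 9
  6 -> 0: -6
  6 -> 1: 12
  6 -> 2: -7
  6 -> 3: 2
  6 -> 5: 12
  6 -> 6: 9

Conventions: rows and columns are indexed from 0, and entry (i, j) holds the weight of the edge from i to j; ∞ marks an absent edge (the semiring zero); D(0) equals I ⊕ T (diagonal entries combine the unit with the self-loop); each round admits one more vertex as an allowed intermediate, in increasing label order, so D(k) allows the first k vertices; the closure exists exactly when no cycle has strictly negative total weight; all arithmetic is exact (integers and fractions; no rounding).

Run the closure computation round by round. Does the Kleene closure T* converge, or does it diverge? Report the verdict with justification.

Detection: at round 0, diagonal entry (1, 1) turns strictly negative.
Key observation: the cycle 1->1 has total weight (-6), which is strictly negative.
Answer: DIVERGES — negative cycle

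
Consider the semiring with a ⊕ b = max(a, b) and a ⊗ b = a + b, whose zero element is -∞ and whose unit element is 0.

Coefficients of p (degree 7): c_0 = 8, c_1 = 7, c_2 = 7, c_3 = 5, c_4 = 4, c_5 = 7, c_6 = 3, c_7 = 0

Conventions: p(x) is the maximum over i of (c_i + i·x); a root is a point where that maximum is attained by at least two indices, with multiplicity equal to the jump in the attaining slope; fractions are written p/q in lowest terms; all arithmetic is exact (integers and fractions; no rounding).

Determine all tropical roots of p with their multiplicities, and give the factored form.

hull edge (i=0, c=8) to (i=5, c=7): slope -1/5, span 5
hull edge (i=5, c=7) to (i=7, c=0): slope -7/2, span 2
Factored form: p(x) = 0 ⊗ (x ⊕ 1/5) ⊗ (x ⊕ 1/5) ⊗ (x ⊕ 1/5) ⊗ (x ⊕ 1/5) ⊗ (x ⊕ 1/5) ⊗ (x ⊕ 7/2) ⊗ (x ⊕ 7/2)
Answer: roots = 1/5 (mult 5), 7/2 (mult 2)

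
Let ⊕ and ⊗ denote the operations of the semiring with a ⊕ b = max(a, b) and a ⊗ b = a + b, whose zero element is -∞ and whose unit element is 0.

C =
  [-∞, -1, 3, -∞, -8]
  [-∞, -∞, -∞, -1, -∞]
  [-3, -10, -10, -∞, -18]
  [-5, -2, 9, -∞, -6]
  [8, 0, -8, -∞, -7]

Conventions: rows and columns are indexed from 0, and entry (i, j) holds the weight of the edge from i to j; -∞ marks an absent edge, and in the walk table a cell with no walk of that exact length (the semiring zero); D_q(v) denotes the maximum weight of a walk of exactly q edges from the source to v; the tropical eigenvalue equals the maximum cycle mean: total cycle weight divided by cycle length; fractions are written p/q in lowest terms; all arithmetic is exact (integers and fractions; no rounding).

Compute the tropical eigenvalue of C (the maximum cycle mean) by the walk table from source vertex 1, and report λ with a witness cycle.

q=0: [-∞, 0, -∞, -∞, -∞]
q=1: [-∞, -∞, -∞, -1, -∞]
q=2: [-6, -3, 8, -∞, -7]
q=3: [5, -2, -2, -4, -10]
q=4: [-2, 4, 8, -3, -3]
q=5: [5, -2, 6, 3, -9]
Optimal cycle mean attained by: cycle 0->1->3->2->0, total (-1) + (-1) + 9 + (-3), length 4.
Answer: λ = 1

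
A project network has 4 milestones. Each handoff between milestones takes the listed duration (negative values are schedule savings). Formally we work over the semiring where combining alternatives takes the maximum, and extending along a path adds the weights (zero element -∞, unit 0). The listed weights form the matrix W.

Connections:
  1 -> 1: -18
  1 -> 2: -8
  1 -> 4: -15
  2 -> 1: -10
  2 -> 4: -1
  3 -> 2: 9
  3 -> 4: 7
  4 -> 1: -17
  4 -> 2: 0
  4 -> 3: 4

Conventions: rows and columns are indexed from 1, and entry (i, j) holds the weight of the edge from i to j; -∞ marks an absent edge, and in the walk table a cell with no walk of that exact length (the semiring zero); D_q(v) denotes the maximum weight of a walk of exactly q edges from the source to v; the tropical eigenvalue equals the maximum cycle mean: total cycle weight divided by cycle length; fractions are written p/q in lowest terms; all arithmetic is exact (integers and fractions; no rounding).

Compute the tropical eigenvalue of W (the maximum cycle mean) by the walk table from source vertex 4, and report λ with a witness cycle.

q=0: [-∞, -∞, -∞, 0]
q=1: [-17, 0, 4, -∞]
q=2: [-10, 13, -∞, 11]
q=3: [3, 11, 15, 12]
q=4: [1, 24, 16, 22]
Optimal cycle mean attained by: cycle 3->4->3, total 7 + 4, length 2.
Answer: λ = 11/2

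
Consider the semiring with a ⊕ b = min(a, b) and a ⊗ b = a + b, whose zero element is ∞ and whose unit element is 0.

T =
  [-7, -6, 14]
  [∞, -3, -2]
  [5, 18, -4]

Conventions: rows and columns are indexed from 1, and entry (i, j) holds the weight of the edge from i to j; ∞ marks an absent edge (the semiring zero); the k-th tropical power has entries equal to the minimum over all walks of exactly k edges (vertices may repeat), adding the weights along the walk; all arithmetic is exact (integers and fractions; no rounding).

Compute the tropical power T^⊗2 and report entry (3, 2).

T^⊗2:
  [-14, -13, -8]
  [3, -6, -6]
  [-2, -1, -8]
Key observation: the optimum is the walk 3->1->2, with weight 5 + (-6) = -1.
Optimal value attained by: walk 3->1->2.
Answer: (T^⊗2)[3][2] = -1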